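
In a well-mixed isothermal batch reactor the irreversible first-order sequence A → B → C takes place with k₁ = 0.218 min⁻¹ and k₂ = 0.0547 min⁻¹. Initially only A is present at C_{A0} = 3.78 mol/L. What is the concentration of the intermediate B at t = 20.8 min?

The intermediate concentration in a first-order A→B→C sequence is C_B = k₁C_{A0}(e^(−k₁t) − e^(−k₂t))/(k₂−k₁).
e^(−k₁t) = e^(−0.218×20.8) = e^(−4.534) = 0.01073; e^(−k₂t) = e^(−1.138) = 0.3205.
C_B = 0.218×3.78/(0.0547−0.218) × (0.01073−0.3205) = (-5.046)×(-0.3098) = 1.563 mol/L.

1.56 mol/L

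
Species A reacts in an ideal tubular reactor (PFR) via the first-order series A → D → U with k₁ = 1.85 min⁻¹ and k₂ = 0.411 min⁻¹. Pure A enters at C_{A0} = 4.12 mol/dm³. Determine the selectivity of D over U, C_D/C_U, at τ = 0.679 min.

5.58

For first-order series with pure A initially, C_D(τ) = k₁C_{A0}/(k₂−k₁)·(e^(−k₁τ) − e^(−k₂τ)).
e^(−k₁τ) = e^(−1.85×0.679) = e^(−1.256) = 0.2847; e^(−k₂τ) = e^(−0.2791) = 0.7565.
C_D = 1.85×4.12/(0.411−1.85) × (0.2847−0.7565) = (-5.297)×(-0.4717) = 2.499 mol/dm³.
C_A = C_{A0}e^(−k₁τ) = 1.173 mol/dm³, so C_U = C_{A0}−C_A−C_D = 0.4482 mol/dm³; C_D/C_U = 5.58.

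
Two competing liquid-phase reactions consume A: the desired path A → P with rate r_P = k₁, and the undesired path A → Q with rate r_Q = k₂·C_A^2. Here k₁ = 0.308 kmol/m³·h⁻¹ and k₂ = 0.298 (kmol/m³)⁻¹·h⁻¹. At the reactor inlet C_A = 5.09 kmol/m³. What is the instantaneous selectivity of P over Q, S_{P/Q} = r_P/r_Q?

0.0399

S_{P/Q} = r_P/r_Q = (k₁)/(k₂·C_A^2) = (k₁/k₂)·C_A^-2.
= (0.308) / (0.298×5.090^2) = 0.3080/7.721 = 0.0399.
The undesired path is higher order in A, so low C_A (CSTR or dilute feed) favours P.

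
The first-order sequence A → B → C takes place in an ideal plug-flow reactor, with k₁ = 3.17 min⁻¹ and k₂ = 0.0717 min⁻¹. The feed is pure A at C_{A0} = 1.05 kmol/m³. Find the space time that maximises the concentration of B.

1.22 min

For first-order series the maximum of C_B occurs at τ_opt = ln(k₂/k₁)/(k₂−k₁).
= ln(0.0717/3.17)/(0.0717−3.17) = ln(0.02262)/-3.098 = -3.789/-3.098 = 1.22 min.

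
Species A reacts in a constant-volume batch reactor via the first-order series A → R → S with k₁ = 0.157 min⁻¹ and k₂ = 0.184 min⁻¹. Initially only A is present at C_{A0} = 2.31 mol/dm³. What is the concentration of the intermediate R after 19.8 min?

0.248 mol/dm³

For first-order series with pure A initially, C_R(t) = k₁C_{A0}/(k₂−k₁)·(e^(−k₁t) − e^(−k₂t)).
e^(−k₁t) = e^(−0.157×19.8) = e^(−3.109) = 0.04466; e^(−k₂t) = e^(−3.643) = 0.02617.
C_R = 0.157×2.31/(0.184−0.157) × (0.04466−0.02617) = 13.43×0.01849 = 0.2484 mol/dm³.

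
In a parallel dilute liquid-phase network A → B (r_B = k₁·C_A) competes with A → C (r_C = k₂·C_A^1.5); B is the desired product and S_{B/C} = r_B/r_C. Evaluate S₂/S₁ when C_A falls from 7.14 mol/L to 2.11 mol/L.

S_{B/C} = (k₁/k₂)·C_A^-0.5, so S₂/S₁ = (C_{A,2}/C_{A,1})^-0.5.
= (2.11/7.14)^(-0.5) = (0.2955)^(-0.5) = 1.84.
Selectivity toward B rises as C_A falls — low-concentration operation is favoured.

1.84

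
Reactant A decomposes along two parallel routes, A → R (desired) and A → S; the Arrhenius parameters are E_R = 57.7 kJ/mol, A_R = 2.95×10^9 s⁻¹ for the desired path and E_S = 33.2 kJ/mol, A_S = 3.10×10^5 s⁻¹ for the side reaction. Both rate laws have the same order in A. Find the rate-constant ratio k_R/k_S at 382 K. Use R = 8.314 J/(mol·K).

4.25

k_R/k_S = (A_R/A_S)·exp[−(E_R−E_S)/(RT)] = (A_R/A_S)·exp[(E_S−E_R)/(RT)].
(E_S−E_R)/(RT) = (33.2−57.7)×10³/(8.314×382) = -24500/3176 = -7.714.
k_R/k_S = (2.95×10^9/3.10×10^5)·exp(-7.714) = 9516 × 4.464×10^-4 = 4.25.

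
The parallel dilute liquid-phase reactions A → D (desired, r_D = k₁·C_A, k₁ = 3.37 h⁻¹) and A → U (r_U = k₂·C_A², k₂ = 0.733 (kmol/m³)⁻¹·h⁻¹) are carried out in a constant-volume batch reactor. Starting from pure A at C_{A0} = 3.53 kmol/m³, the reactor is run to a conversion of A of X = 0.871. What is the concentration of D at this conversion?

C_A = C_{A0}(1−X) = 0.4554 kmol/m³.
Along a PFR/batch, dC_D/dC_A = −r_D/(r_D+r_U) = −k₁/(k₁+k₂·C_A).
Integrating from C_{A0} to C_A: C_D = (3.37/0.733)·ln[(3.37+0.733·3.53)/(3.37+0.733·0.455)] = 4.598·ln(5.957/3.704) = 2.185 kmol/m³.

2.19 kmol/m³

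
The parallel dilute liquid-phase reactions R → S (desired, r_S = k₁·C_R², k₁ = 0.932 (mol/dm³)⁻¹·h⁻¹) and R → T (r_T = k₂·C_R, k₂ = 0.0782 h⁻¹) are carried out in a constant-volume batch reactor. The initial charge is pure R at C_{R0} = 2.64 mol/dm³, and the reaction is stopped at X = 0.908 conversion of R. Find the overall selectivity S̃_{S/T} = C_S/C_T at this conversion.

12.5

C_R = C_{R0}(1−X) = 0.2429 mol/dm³.
Along a PFR/batch, dC_T/dC_R = −r_T/(r_S+r_T) = −k₂/(k₂+k₁·C_R).
Integrating from C_{R0} to C_R: C_T = (0.0782/0.932)·ln[(0.0782+0.932·2.64)/(0.0782+0.932·0.243)] = 0.08391·ln(2.539/0.3046) = 0.1779 mol/dm³.
Then C_S = (C_{R0}−C_R) − C_T = 2.397 − 0.1779 = 2.219 mol/dm³.
S̃_{S/T} = C_S/C_T = 2.219/0.1779 = 12.5.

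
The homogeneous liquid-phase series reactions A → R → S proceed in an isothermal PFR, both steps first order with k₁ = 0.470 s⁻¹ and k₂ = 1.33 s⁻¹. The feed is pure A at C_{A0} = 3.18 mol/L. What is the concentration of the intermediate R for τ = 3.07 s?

Solving the coupled first-order balances gives C_R(τ) = [k₁/(k₂−k₁)]·C_{A0}·(e^(−k₁τ) − e^(−k₂τ)).
e^(−k₁τ) = e^(−0.470×3.07) = e^(−1.443) = 0.2362; e^(−k₂τ) = e^(−4.083) = 0.01686.
C_R = 0.470×3.18/(1.33−0.470) × (0.2362−0.01686) = 1.738×0.2194 = 0.3813 mol/L.

0.381 mol/L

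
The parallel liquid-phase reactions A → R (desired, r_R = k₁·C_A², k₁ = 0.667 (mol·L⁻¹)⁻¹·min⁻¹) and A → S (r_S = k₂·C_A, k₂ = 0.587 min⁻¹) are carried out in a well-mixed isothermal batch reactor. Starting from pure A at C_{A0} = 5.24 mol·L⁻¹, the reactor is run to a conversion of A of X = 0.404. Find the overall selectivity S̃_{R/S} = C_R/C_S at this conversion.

C_A = C_{A0}(1−X) = 3.123 mol·L⁻¹.
Along a PFR/batch, dC_S/dC_A = −r_S/(r_R+r_S) = −k₂/(k₂+k₁·C_A).
Integrating from C_{A0} to C_A: C_S = (0.587/0.667)·ln[(0.587+0.667·5.24)/(0.587+0.667·3.12)] = 0.8801·ln(4.082/2.670) = 0.3736 mol·L⁻¹.
Then C_R = (C_{A0}−C_A) − C_S = 2.117 − 0.3736 = 1.743 mol·L⁻¹.
S̃_{R/S} = C_R/C_S = 1.743/0.3736 = 4.67.

4.67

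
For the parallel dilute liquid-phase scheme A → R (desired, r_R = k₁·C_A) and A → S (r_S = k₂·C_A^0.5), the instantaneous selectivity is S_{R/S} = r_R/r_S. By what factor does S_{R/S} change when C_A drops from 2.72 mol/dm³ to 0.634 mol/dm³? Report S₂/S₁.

0.483

S_{R/S} = (k₁/k₂)·C_A^0.5, so S₂/S₁ = (C_{A,2}/C_{A,1})^0.5.
= (0.634/2.72)^0.5 = (0.2331)^0.5 = 0.483.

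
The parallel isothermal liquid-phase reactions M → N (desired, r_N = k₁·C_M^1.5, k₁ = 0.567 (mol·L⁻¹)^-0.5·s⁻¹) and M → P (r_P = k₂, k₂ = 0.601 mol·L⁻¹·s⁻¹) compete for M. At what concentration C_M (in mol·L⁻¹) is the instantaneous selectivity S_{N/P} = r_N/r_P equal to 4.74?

S_{N/P} = (k₁/k₂)·C_M^1.5 ⇒ C_M = (S·k₂/k₁)^(1/1.5).
= (4.74×0.601/0.567)^(0.6667) = (5.024)^(0.6667) = 2.93 mol·L⁻¹.

2.93 mol·L⁻¹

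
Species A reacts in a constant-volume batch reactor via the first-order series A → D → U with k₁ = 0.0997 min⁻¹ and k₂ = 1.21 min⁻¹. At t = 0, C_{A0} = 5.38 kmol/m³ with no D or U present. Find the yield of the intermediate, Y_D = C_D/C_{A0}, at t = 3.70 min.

The intermediate concentration in a first-order A→B→C sequence is C_D = k₁C_{A0}(e^(−k₁t) − e^(−k₂t))/(k₂−k₁).
e^(−k₁t) = e^(−0.0997×3.70) = e^(−0.3689) = 0.6915; e^(−k₂t) = e^(−4.477) = 0.01137.
C_D = 0.0997×5.38/(1.21−0.0997) × (0.6915−0.01137) = 0.4831×0.6801 = 0.3286 kmol/m³.
Y_D = C_D/C_{A0} = 0.3286/5.38 = 0.0611.

0.0611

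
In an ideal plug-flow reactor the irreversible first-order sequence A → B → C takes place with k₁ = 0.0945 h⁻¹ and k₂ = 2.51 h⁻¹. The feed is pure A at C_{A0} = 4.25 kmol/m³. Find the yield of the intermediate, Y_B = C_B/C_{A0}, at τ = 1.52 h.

Solving the coupled first-order balances gives C_B(τ) = [k₁/(k₂−k₁)]·C_{A0}·(e^(−k₁τ) − e^(−k₂τ)).
e^(−k₁τ) = e^(−0.0945×1.52) = e^(−0.1436) = 0.8662; e^(−k₂τ) = e^(−3.815) = 0.02203.
C_B = 0.0945×4.25/(2.51−0.0945) × (0.8662−0.02203) = 0.1663×0.8442 = 0.1404 kmol/m³.
Y_B = C_B/C_{A0} = 0.1404/4.25 = 0.0330.

0.0330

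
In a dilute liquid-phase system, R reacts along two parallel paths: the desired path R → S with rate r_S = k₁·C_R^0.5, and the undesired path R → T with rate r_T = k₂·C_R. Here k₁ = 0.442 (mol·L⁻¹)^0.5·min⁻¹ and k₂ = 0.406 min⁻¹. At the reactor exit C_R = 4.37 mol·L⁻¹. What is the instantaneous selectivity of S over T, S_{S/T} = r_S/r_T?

0.521

S_{S/T} = r_S/r_T = (k₁·C_R^0.5)/(k₂·C_R) = (k₁/k₂)·C_R^-0.5.
= (0.442×4.370^0.5) / (0.406×4.370) = 0.9240/1.774 = 0.521.
The undesired path is higher order in R, so low C_R (CSTR or dilute feed) favours S.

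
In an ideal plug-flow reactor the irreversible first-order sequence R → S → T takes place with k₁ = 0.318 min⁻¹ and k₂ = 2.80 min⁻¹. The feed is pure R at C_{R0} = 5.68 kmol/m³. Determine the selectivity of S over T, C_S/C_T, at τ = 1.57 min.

The intermediate concentration in a first-order A→B→C sequence is C_S = k₁C_{R0}(e^(−k₁τ) − e^(−k₂τ))/(k₂−k₁).
e^(−k₁τ) = e^(−0.318×1.57) = e^(−0.4993) = 0.6070; e^(−k₂τ) = e^(−4.396) = 0.01233.
C_S = 0.318×5.68/(2.80−0.318) × (0.6070−0.01233) = 0.7277×0.5947 = 0.4328 kmol/m³.
C_R = C_{R0}e^(−k₁τ) = 3.448 kmol/m³, so C_T = C_{R0}−C_R−C_S = 1.800 kmol/m³; C_S/C_T = 0.240.

0.240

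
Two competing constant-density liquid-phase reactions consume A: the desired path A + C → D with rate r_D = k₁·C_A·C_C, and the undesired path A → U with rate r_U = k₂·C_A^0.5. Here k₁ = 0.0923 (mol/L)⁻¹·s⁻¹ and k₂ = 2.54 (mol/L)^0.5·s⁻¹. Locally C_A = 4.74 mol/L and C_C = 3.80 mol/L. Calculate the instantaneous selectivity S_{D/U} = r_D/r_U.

S_{D/U} = r_D/r_U = (k₁·C_A·C_C)/(k₂·C_A^0.5) = (k₁/k₂)·C_A^0.5·C_C.
= (0.0923×4.740×3.800) / (2.54×4.740^0.5) = 1.663/5.530 = 0.301.
Since the desired path is higher order in A, keeping C_A high (PFR or concentrated feed) favours D.

0.301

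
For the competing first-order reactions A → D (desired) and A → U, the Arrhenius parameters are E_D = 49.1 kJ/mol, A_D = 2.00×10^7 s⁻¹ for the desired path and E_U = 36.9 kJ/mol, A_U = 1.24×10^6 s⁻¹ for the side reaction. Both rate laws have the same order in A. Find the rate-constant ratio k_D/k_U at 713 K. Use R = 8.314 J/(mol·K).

Since both paths have the same order in A, the concentration cancels and S_{D/U} = k_D/k_U = (A_D/A_U)·exp[(E_U−E_D)/(RT)].
(E_U−E_D)/(RT) = (36.9−49.1)×10³/(8.314×713) = -12200/5928 = -2.058.
k_D/k_U = (2.00×10^7/1.24×10^6)·exp(-2.058) = 16.13 × 0.1277 = 2.06.

2.06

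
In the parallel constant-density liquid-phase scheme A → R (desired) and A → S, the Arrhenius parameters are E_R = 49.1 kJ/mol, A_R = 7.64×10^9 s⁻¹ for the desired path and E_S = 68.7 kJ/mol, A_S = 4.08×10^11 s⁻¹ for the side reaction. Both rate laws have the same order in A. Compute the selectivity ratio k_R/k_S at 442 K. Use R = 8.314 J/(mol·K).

With equal orders, S_{R/S} = k_R/k_S = (A_R/A_S)·exp[(E_S−E_R)/(RT)].
(E_S−E_R)/(RT) = (68.7−49.1)×10³/(8.314×442) = 19600/3675 = 5.334.
k_R/k_S = (7.64×10^9/4.08×10^11)·exp(5.334) = 0.01873 × 207.2 = 3.88.

3.88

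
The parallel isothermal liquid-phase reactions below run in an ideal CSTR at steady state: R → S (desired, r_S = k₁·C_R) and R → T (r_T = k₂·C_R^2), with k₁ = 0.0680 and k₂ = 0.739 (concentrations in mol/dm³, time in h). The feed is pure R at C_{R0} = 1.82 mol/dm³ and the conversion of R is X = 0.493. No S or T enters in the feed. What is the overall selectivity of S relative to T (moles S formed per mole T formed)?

Exit C_R = C_{R0}(1−X) = 1.82×0.507 = 0.9227 mol/dm³.
Rates in a CSTR are evaluated at the outlet concentration: r_S = 0.0680×0.9227 = 0.06275, r_T = 0.739×0.9227^2 = 0.6292.
Overall selectivity = C_S/C_T = r_Sτ/(r_Tτ) = r_S/r_T = 0.0997.

0.0997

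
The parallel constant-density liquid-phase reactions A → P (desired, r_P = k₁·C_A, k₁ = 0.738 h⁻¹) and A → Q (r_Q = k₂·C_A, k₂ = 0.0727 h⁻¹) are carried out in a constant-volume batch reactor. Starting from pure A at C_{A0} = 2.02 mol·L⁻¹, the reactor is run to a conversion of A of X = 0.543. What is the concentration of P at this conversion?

C_A = C_{A0}(1−X) = 0.9231 mol·L⁻¹.
Both paths are first order in A, so the instantaneous fraction to P is constant: dC_P/d(−C_A) = k₁/(k₁+k₂) = 0.9103.
C_P = 0.9103·(C_{A0}−C_A) = 0.9103×1.097 = 0.998 mol·L⁻¹.

0.998 mol·L⁻¹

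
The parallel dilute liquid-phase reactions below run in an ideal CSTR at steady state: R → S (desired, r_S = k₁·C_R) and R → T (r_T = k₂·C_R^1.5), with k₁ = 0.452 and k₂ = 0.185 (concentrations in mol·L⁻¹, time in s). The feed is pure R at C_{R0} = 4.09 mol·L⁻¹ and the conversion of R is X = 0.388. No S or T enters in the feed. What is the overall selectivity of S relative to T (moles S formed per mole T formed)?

Exit C_R = C_{R0}(1−X) = 4.09×0.612 = 2.503 mol·L⁻¹.
A CSTR operates uniformly at the exit composition, giving r_S = 1.131 and r_T = 0.7326 (each k·C_R^n at C_R = 2.503).
Overall selectivity = C_S/C_T = r_Sτ/(r_Tτ) = r_S/r_T = 1.54.

1.54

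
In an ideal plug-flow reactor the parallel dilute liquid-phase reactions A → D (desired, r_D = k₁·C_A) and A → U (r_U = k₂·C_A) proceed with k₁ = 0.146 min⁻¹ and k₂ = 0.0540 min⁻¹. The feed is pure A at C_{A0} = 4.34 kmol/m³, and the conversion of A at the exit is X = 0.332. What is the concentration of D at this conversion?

C_A = C_{A0}(1−X) = 2.899 kmol/m³.
Both paths are first order in A, so the instantaneous fraction to D is constant: dC_D/d(−C_A) = k₁/(k₁+k₂) = 0.7300.
C_D = 0.7300·(C_{A0}−C_A) = 0.7300×1.441 = 1.05 kmol/m³.

1.05 kmol/m³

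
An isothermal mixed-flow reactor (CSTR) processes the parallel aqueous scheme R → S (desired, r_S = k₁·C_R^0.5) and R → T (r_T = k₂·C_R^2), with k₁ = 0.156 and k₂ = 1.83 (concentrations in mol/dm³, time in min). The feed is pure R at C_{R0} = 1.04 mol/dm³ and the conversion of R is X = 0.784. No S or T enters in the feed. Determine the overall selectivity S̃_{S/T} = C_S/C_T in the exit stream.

Exit C_R = C_{R0}(1−X) = 1.04×0.216 = 0.2246 mol/dm³.
In a CSTR the entire volume is at exit conditions, so r_S = 0.156×0.2246^0.5 = 0.07394 and r_T = 1.83×0.2246^2 = 0.09235.
Overall selectivity = C_S/C_T = r_Sτ/(r_Tτ) = r_S/r_T = 0.801.

0.801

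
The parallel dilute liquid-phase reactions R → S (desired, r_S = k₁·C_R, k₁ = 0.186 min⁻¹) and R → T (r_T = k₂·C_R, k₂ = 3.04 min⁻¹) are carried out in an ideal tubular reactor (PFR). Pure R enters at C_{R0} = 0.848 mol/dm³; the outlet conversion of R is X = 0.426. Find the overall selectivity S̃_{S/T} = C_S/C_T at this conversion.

C_R = C_{R0}(1−X) = 0.4868 mol/dm³.
Both paths are first order in R, so the instantaneous fraction to S is constant: dC_S/d(−C_R) = k₁/(k₁+k₂) = 0.05766.
C_S = 0.05766·(C_{R0}−C_R) = 0.05766×0.3612 = 0.0208 mol/dm³.
C_T = (C_{R0}−C_R)−C_S = 0.3404 mol/dm³; S̃_{S/T} = 0.02083/0.3404 = 0.0612.

0.0612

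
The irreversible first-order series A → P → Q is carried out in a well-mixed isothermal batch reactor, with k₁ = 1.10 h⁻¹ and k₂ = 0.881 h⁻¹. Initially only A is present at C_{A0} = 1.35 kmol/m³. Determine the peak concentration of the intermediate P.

For a first-order series the maximum intermediate yield is C_{P,max}/C_{A0} = (k₁/k₂)^[k₂/(k₂−k₁)].
= (1.10/0.881)^(0.881/(0.881−1.10)) = (1.249)^(-4.023) = 0.4094.
C_{P,max} = 0.4094×1.35 = 0.553 kmol/m³.

0.553 kmol/m³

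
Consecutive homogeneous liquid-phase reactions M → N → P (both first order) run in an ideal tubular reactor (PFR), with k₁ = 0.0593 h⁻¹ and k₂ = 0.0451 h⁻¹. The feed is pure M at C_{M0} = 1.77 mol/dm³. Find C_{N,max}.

0.742 mol/dm³

Evaluating C_N at τ_opt = ln(k₂/k₁)/(k₂−k₁) gives C_{N,max}/C_{M0} = (k₁/k₂)^[k₂/(k₂−k₁)].
= (0.0593/0.0451)^(0.0451/(0.0451−0.0593)) = (1.315)^(-3.176) = 0.4192.
C_{N,max} = 0.4192×1.77 = 0.742 mol/dm³.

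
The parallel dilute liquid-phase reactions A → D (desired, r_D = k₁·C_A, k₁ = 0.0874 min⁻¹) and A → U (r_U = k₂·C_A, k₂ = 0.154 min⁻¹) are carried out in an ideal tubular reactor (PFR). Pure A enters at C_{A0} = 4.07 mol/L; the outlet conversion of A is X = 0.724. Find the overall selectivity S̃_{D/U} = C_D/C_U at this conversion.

0.568

C_A = C_{A0}(1−X) = 1.123 mol/L.
Both paths are first order in A, so the instantaneous fraction to D is constant: dC_D/d(−C_A) = k₁/(k₁+k₂) = 0.3621.
C_D = 0.3621·(C_{A0}−C_A) = 0.3621×2.947 = 1.07 mol/L.
C_U = (C_{A0}−C_A)−C_D = 1.880 mol/L; S̃_{D/U} = 1.067/1.880 = 0.568.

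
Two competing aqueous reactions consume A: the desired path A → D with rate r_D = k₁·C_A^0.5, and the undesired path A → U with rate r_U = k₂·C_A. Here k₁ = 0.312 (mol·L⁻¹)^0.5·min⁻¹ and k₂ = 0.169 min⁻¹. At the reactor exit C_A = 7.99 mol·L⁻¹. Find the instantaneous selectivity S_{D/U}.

S_{D/U} = r_D/r_U = (k₁·C_A^0.5)/(k₂·C_A) = (k₁/k₂)·C_A^-0.5.
= (0.312×7.990^0.5) / (0.169×7.990) = 0.8819/1.350 = 0.653.
The undesired path is higher order in A, so low C_A (CSTR or dilute feed) favours D.

0.653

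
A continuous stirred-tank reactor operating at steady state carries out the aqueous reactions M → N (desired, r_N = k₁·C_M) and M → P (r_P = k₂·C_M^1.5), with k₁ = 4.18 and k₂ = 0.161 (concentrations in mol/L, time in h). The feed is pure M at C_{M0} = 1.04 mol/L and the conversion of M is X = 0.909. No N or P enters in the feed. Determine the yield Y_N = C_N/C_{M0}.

Exit C_M = C_{M0}(1−X) = 1.04×0.0910 = 0.09464 mol/L.
Rates in a CSTR are evaluated at the outlet concentration: r_N = 4.18×0.09464 = 0.3956, r_P = 0.161×0.09464^1.5 = 0.004687.
Fraction of consumed M going to N: r_N/(r_N+r_P) = 0.9883.
C_N = 0.9883·C_{M0}·X = 0.9883×1.04×0.909 = 0.934 mol/L; Y_N = C_N/C_{M0} = 0.898.

0.898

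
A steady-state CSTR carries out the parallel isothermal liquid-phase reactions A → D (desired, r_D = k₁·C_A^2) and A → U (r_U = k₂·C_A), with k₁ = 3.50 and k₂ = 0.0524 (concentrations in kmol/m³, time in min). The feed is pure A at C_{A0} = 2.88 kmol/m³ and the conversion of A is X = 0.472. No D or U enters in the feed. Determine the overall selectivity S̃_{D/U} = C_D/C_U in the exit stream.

Exit C_A = C_{A0}(1−X) = 2.88×0.528 = 1.521 kmol/m³.
Rates in a CSTR are evaluated at the outlet concentration: r_D = 3.50×1.521^2 = 8.093, r_U = 0.0524×1.521 = 0.07968.
Overall selectivity = C_D/C_U = r_Dτ/(r_Uτ) = r_D/r_U = 102.

102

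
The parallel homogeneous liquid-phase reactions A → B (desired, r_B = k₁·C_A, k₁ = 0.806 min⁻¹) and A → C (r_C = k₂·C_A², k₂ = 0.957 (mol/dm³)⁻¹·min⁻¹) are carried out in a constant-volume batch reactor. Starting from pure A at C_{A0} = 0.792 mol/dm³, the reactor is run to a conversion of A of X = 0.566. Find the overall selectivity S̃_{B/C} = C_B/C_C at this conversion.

1.52

C_A = C_{A0}(1−X) = 0.3437 mol/dm³.
Along a PFR/batch, dC_B/dC_A = −r_B/(r_B+r_C) = −k₁/(k₁+k₂·C_A).
Integrating from C_{A0} to C_A: C_B = (0.806/0.957)·ln[(0.806+0.957·0.792)/(0.806+0.957·0.344)] = 0.8422·ln(1.564/1.135) = 0.2700 mol/dm³.
C_C = (C_{A0}−C_A)−C_B = 0.1782 mol/dm³; S̃_{B/C} = 0.2700/0.1782 = 1.52.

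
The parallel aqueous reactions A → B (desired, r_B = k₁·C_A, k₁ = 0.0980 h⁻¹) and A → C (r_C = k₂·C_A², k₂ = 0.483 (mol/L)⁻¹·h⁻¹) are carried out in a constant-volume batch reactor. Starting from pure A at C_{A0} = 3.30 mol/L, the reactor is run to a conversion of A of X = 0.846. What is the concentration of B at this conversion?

C_A = C_{A0}(1−X) = 0.5082 mol/L.
Along a PFR/batch, dC_B/dC_A = −r_B/(r_B+r_C) = −k₁/(k₁+k₂·C_A).
Integrating from C_{A0} to C_A: C_B = (0.0980/0.483)·ln[(0.0980+0.483·3.30)/(0.0980+0.483·0.508)] = 0.2029·ln(1.692/0.3435) = 0.3235 mol/L.

0.324 mol/L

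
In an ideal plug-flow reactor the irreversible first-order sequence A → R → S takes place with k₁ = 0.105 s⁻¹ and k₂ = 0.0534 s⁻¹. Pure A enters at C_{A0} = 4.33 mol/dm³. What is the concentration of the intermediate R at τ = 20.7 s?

1.91 mol/dm³

For first-order series with pure A initially, C_R(τ) = k₁C_{A0}/(k₂−k₁)·(e^(−k₁τ) − e^(−k₂τ)).
e^(−k₁τ) = e^(−0.105×20.7) = e^(−2.173) = 0.1138; e^(−k₂τ) = e^(−1.105) = 0.3311.
C_R = 0.105×4.33/(0.0534−0.105) × (0.1138−0.3311) = (-8.811)×(-0.2173) = 1.915 mol/dm³.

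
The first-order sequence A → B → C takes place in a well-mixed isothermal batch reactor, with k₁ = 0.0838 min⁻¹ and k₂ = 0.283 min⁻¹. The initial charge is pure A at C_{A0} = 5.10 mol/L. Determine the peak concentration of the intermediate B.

Evaluating C_B at t_opt = ln(k₂/k₁)/(k₂−k₁) gives C_{B,max}/C_{A0} = (k₁/k₂)^[k₂/(k₂−k₁)].
= (0.0838/0.283)^(0.283/(0.283−0.0838)) = (0.2961)^(1.421) = 0.1775.
C_{B,max} = 0.1775×5.10 = 0.905 mol/L.

0.905 mol/L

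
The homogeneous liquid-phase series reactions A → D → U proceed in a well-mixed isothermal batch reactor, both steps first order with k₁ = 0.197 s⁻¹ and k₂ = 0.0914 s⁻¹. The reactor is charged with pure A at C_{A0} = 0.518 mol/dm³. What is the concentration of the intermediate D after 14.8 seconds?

0.197 mol/dm³

Solving the coupled first-order balances gives C_D(t) = [k₁/(k₂−k₁)]·C_{A0}·(e^(−k₁t) − e^(−k₂t)).
e^(−k₁t) = e^(−0.197×14.8) = e^(−2.916) = 0.05417; e^(−k₂t) = e^(−1.353) = 0.2585.
C_D = 0.197×0.518/(0.0914−0.197) × (0.05417−0.2585) = (-0.9663)×(-0.2044) = 0.1975 mol/dm³.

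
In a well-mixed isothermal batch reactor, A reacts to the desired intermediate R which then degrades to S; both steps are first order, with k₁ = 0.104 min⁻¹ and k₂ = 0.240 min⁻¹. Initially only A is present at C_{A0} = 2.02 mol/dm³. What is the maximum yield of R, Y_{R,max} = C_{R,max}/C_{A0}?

0.229

At the optimum, C_{R,max}/C_{A0} = (k₁/k₂)^[k₂/(k₂−k₁)].
= (0.104/0.240)^(0.240/(0.240−0.104)) = (0.4333)^(1.765) = 0.2286.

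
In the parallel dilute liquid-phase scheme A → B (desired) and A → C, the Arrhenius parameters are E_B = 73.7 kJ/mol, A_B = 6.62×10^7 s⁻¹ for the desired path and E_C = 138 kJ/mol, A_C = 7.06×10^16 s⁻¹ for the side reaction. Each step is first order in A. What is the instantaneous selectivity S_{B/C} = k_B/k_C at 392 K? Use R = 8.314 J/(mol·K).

k_B/k_C = (A_B/A_C)·exp[−(E_B−E_C)/(RT)] = (A_B/A_C)·exp[(E_C−E_B)/(RT)].
(E_C−E_B)/(RT) = (138−73.7)×10³/(8.314×392) = 64300/3259 = 19.73.
k_B/k_C = (6.62×10^7/7.06×10^16)·exp(19.73) = 9.377×10^-10 × 3.702×10^8 = 0.347.
Since E_B < E_C, lowering the temperature improves selectivity toward B.

0.347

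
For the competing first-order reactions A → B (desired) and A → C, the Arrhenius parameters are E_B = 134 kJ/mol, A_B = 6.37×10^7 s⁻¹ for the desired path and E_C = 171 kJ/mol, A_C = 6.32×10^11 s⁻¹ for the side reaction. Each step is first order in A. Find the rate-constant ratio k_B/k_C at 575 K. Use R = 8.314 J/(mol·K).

0.232

With equal orders, S_{B/C} = k_B/k_C = (A_B/A_C)·exp[(E_C−E_B)/(RT)].
(E_C−E_B)/(RT) = (171−134)×10³/(8.314×575) = 37000/4781 = 7.740.
k_B/k_C = (6.37×10^7/6.32×10^11)·exp(7.740) = 1.008×10^-4 × 2298 = 0.232.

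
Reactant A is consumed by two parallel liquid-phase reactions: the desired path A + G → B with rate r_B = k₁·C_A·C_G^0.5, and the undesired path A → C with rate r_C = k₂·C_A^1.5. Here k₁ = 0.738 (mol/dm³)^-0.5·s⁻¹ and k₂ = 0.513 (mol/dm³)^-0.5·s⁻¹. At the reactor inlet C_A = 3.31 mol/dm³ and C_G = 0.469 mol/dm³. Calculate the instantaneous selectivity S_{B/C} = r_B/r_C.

S_{B/C} = r_B/r_C = (k₁·C_A·C_G^0.5)/(k₂·C_A^1.5) = (k₁/k₂)·C_A^-0.5·C_G^0.5.
= (0.738×3.310×0.4690^0.5) / (0.513×3.310^1.5) = 1.673/3.089 = 0.542.
The undesired path is higher order in A, so low C_A (CSTR or dilute feed) favours B.

0.542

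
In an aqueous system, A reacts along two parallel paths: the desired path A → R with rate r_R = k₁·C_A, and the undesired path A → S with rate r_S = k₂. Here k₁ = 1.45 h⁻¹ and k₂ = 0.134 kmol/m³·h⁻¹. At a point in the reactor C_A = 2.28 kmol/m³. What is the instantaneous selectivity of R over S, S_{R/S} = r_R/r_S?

S_{R/S} = r_R/r_S = (k₁·C_A)/(k₂) = (k₁/k₂)·C_A.
= (1.45×2.280) / (0.134) = 3.306/0.1340 = 24.7.

24.7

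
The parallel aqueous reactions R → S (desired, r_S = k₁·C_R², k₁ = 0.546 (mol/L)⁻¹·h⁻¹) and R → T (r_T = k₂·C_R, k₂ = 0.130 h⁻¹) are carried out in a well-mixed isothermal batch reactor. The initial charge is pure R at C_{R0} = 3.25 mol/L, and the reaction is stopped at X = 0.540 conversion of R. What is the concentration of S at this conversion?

C_R = C_{R0}(1−X) = 1.495 mol/L.
Along a PFR/batch, dC_T/dC_R = −r_T/(r_S+r_T) = −k₂/(k₂+k₁·C_R).
Integrating from C_{R0} to C_R: C_T = (0.130/0.546)·ln[(0.130+0.546·3.25)/(0.130+0.546·1.49)] = 0.2381·ln(1.905/0.9463) = 0.1665 mol/L.
Then C_S = (C_{R0}−C_R) − C_T = 1.755 − 0.1665 = 1.588 mol/L.

1.59 mol/L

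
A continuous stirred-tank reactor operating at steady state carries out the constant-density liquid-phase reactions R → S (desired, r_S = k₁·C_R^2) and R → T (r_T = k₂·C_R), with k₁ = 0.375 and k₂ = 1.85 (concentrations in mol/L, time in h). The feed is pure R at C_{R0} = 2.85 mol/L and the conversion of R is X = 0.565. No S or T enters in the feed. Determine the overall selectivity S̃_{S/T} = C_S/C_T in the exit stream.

Exit C_R = C_{R0}(1−X) = 2.85×0.435 = 1.240 mol/L.
A CSTR operates uniformly at the exit composition, giving r_S = 0.5764 and r_T = 2.294 (each k·C_R^n at C_R = 1.240).
Overall selectivity = C_S/C_T = r_Sτ/(r_Tτ) = r_S/r_T = 0.251.

0.251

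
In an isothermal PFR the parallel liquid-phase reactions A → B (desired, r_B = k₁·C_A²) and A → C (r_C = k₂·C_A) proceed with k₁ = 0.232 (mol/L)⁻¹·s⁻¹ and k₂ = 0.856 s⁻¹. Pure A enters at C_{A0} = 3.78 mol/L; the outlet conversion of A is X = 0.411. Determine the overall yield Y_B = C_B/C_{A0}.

0.183

C_A = C_{A0}(1−X) = 2.226 mol/L.
Along a PFR/batch, dC_C/dC_A = −r_C/(r_B+r_C) = −k₂/(k₂+k₁·C_A).
Integrating from C_{A0} to C_A: C_C = (0.856/0.232)·ln[(0.856+0.232·3.78)/(0.856+0.232·2.23)] = 3.690·ln(1.733/1.373) = 0.8603 mol/L.
Then C_B = (C_{A0}−C_A) − C_C = 1.554 − 0.8603 = 0.6932 mol/L.
Y_B = C_B/C_{A0} = 0.6932/3.78 = 0.183.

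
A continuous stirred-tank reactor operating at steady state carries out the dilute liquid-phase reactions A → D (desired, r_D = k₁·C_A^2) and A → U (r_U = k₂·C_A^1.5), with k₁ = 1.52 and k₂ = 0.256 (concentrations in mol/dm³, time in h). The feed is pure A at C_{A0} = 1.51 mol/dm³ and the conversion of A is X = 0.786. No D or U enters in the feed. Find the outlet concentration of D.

0.916 mol/dm³

Exit C_A = C_{A0}(1−X) = 1.51×0.214 = 0.3231 mol/dm³.
In a CSTR the entire volume is at exit conditions, so r_D = 1.52×0.3231^2 = 0.1587 and r_U = 0.256×0.3231^1.5 = 0.04702.
Fraction of consumed A going to D: r_D/(r_D+r_U) = 0.7714.
C_D = 0.7714·C_{A0}·X = 0.7714×1.51×0.786 = 0.916 mol/dm³.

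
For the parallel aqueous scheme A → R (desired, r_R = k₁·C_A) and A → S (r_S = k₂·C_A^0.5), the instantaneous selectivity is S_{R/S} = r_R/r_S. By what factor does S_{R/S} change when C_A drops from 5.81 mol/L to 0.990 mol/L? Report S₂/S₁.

S_{R/S} = (k₁/k₂)·C_A^0.5, so S₂/S₁ = (C_{A,2}/C_{A,1})^0.5.
= (0.990/5.81)^0.5 = (0.1704)^0.5 = 0.413.
Selectivity toward R falls as C_A falls — high-concentration operation is favoured.

0.413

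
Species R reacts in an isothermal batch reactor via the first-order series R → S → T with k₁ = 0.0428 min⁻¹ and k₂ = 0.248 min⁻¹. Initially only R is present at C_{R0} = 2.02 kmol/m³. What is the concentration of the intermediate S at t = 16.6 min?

For first-order series with pure R initially, C_S(t) = k₁C_{R0}/(k₂−k₁)·(e^(−k₁t) − e^(−k₂t)).
e^(−k₁t) = e^(−0.0428×16.6) = e^(−0.7105) = 0.4914; e^(−k₂t) = e^(−4.117) = 0.01630.
C_S = 0.0428×2.02/(0.248−0.0428) × (0.4914−0.01630) = 0.4213×0.4751 = 0.2002 kmol/m³.

0.200 kmol/m³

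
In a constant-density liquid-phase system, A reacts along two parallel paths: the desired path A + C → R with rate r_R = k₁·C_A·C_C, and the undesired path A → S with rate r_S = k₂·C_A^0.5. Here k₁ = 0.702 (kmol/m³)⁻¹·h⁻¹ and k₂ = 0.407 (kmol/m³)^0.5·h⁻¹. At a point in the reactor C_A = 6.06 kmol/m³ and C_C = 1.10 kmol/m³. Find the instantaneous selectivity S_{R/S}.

4.67

S_{R/S} = r_R/r_S = (k₁·C_A·C_C)/(k₂·C_A^0.5) = (k₁/k₂)·C_A^0.5·C_C.
= (0.702×6.060×1.100) / (0.407×6.060^0.5) = 4.680/1.002 = 4.67.
Since the desired path is higher order in A, keeping C_A high (PFR or concentrated feed) favours R.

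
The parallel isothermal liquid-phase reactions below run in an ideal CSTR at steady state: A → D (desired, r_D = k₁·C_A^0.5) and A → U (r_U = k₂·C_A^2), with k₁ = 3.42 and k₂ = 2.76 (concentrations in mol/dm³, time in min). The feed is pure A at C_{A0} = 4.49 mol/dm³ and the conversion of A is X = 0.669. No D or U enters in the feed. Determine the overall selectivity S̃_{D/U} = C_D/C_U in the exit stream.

Exit C_A = C_{A0}(1−X) = 4.49×0.331 = 1.486 mol/dm³.
In a CSTR the entire volume is at exit conditions, so r_D = 3.42×1.486^0.5 = 4.169 and r_U = 2.76×1.486^2 = 6.096.
Overall selectivity = C_D/C_U = r_Dτ/(r_Uτ) = r_D/r_U = 0.684.

0.684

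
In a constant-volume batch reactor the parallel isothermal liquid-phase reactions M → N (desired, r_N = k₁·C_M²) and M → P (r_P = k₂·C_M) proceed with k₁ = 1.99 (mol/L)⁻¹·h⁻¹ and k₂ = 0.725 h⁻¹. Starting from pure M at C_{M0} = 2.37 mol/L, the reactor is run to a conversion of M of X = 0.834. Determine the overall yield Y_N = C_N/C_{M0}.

0.637

C_M = C_{M0}(1−X) = 0.3934 mol/L.
Along a PFR/batch, dC_P/dC_M = −r_P/(r_N+r_P) = −k₂/(k₂+k₁·C_M).
Integrating from C_{M0} to C_M: C_P = (0.725/1.99)·ln[(0.725+1.99·2.37)/(0.725+1.99·0.393)] = 0.3643·ln(5.441/1.508) = 0.4675 mol/L.
Then C_N = (C_{M0}−C_M) − C_P = 1.977 − 0.4675 = 1.509 mol/L.
Y_N = C_N/C_{M0} = 1.509/2.37 = 0.637.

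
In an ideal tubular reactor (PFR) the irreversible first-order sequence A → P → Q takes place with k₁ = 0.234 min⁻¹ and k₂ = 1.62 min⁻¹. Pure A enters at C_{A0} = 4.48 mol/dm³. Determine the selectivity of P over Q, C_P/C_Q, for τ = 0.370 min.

Solving the coupled first-order balances gives C_P(τ) = [k₁/(k₂−k₁)]·C_{A0}·(e^(−k₁τ) − e^(−k₂τ)).
e^(−k₁τ) = e^(−0.234×0.370) = e^(−0.08658) = 0.9171; e^(−k₂τ) = e^(−0.5994) = 0.5491.
C_P = 0.234×4.48/(1.62−0.234) × (0.9171−0.5491) = 0.7564×0.3679 = 0.2783 mol/dm³.
C_A = C_{A0}e^(−k₁τ) = 4.108 mol/dm³, so C_Q = C_{A0}−C_A−C_P = 0.09328 mol/dm³; C_P/C_Q = 2.98.

2.98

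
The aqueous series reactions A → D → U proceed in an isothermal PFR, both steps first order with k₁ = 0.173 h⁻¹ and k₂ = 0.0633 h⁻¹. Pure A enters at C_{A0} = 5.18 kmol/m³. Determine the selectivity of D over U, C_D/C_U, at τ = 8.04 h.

The intermediate concentration in a first-order A→B→C sequence is C_D = k₁C_{A0}(e^(−k₁τ) − e^(−k₂τ))/(k₂−k₁).
e^(−k₁τ) = e^(−0.173×8.04) = e^(−1.391) = 0.2488; e^(−k₂τ) = e^(−0.5089) = 0.6011.
C_D = 0.173×5.18/(0.0633−0.173) × (0.2488−0.6011) = (-8.169)×(-0.3523) = 2.878 kmol/m³.
C_A = C_{A0}e^(−k₁τ) = 1.289 kmol/m³, so C_U = C_{A0}−C_A−C_D = 1.013 kmol/m³; C_D/C_U = 2.84.

2.84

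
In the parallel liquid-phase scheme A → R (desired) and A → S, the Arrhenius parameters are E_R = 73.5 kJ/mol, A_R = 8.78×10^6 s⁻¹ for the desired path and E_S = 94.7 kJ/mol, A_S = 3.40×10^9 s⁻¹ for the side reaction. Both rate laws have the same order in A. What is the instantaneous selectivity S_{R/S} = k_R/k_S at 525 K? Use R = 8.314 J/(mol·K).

With equal orders, S_{R/S} = k_R/k_S = (A_R/A_S)·exp[(E_S−E_R)/(RT)].
(E_S−E_R)/(RT) = (94.7−73.5)×10³/(8.314×525) = 21200/4365 = 4.857.
k_R/k_S = (8.78×10^6/3.40×10^9)·exp(4.857) = 0.002582 × 128.6 = 0.332.

0.332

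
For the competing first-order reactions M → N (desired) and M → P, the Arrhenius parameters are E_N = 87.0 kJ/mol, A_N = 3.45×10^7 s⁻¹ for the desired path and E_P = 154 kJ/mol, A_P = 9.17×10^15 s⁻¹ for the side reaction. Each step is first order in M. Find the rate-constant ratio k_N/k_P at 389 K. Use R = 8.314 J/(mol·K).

k_N/k_P = (A_N/A_P)·exp[−(E_N−E_P)/(RT)] = (A_N/A_P)·exp[(E_P−E_N)/(RT)].
(E_P−E_N)/(RT) = (154−87.0)×10³/(8.314×389) = 67000/3234 = 20.72.
k_N/k_P = (3.45×10^7/9.17×10^15)·exp(20.72) = 3.762×10^-9 × 9.932×10^8 = 3.74.

3.74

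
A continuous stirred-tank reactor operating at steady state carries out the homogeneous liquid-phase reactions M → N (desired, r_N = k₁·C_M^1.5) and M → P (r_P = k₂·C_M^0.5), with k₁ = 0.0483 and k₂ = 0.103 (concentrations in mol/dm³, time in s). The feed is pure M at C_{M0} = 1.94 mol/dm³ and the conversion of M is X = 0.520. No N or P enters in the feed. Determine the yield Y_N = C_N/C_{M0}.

0.158

Exit C_M = C_{M0}(1−X) = 1.94×0.480 = 0.9312 mol/dm³.
A CSTR operates uniformly at the exit composition, giving r_N = 0.04340 and r_P = 0.09939 (each k·C_M^n at C_M = 0.9312).
Fraction of consumed M going to N: r_N/(r_N+r_P) = 0.3039.
C_N = 0.3039·C_{M0}·X = 0.3039×1.94×0.520 = 0.307 mol/dm³; Y_N = C_N/C_{M0} = 0.158.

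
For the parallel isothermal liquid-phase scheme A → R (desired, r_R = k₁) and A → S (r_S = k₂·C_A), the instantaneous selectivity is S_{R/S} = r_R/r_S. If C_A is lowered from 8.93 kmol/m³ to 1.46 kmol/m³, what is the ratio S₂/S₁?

S_{R/S} = (k₁/k₂)·C_A⁻¹, so S₂/S₁ = (C_{A,2}/C_{A,1})⁻¹.
= 8.93/1.46 = 6.12.
Selectivity toward R rises as C_A falls — low-concentration operation is favoured.

6.12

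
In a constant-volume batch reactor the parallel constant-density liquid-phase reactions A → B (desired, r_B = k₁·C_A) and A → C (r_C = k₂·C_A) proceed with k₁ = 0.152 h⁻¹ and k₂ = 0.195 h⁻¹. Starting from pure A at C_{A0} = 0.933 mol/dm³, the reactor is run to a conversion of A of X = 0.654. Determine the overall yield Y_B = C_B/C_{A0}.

C_A = C_{A0}(1−X) = 0.3228 mol/dm³.
Both paths are first order in A, so the instantaneous fraction to B is constant: dC_B/d(−C_A) = k₁/(k₁+k₂) = 0.4380.
C_B = 0.4380·(C_{A0}−C_A) = 0.4380×0.6102 = 0.267 mol/dm³.
Y_B = C_B/C_{A0} = 0.2673/0.933 = 0.286.

0.286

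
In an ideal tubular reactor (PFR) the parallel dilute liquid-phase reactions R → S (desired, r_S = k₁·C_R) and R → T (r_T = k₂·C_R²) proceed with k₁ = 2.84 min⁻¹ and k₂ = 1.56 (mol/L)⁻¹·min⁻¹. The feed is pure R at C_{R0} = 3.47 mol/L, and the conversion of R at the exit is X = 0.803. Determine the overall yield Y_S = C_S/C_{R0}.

C_R = C_{R0}(1−X) = 0.6836 mol/L.
Along a PFR/batch, dC_S/dC_R = −r_S/(r_S+r_T) = −k₁/(k₁+k₂·C_R).
Integrating from C_{R0} to C_R: C_S = (2.84/1.56)·ln[(2.84+1.56·3.47)/(2.84+1.56·0.684)] = 1.821·ln(8.253/3.906) = 1.362 mol/L.
Y_S = C_S/C_{R0} = 1.362/3.47 = 0.392.

0.392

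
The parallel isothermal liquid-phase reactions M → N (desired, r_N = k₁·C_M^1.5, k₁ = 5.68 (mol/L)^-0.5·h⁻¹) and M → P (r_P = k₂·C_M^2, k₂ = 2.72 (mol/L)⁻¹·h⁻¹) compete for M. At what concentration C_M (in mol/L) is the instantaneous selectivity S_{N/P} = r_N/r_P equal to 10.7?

0.0381 mol/L

S_{N/P} = (k₁/k₂)·C_M^-0.5 ⇒ C_M = (S·k₂/k₁)^(-2).
= (10.7×2.72/5.68)^(-2) = (5.124)^(-2) = 0.0381 mol/L.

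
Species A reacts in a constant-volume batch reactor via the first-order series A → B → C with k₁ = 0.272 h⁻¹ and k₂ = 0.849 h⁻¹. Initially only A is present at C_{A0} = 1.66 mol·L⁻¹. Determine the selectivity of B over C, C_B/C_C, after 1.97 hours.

0.824

Solving the coupled first-order balances gives C_B(t) = [k₁/(k₂−k₁)]·C_{A0}·(e^(−k₁t) − e^(−k₂t)).
e^(−k₁t) = e^(−0.272×1.97) = e^(−0.5358) = 0.5852; e^(−k₂t) = e^(−1.673) = 0.1878.
C_B = 0.272×1.66/(0.849−0.272) × (0.5852−0.1878) = 0.7825×0.3974 = 0.3110 mol·L⁻¹.
C_A = C_{A0}e^(−k₁t) = 0.9714 mol·L⁻¹, so C_C = C_{A0}−C_A−C_B = 0.3776 mol·L⁻¹; C_B/C_C = 0.824.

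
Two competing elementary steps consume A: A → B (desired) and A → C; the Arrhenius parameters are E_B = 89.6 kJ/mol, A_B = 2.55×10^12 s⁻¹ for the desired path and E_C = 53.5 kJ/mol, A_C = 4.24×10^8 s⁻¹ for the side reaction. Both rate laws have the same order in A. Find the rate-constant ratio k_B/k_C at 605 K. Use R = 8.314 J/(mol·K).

4.59

With equal orders, S_{B/C} = k_B/k_C = (A_B/A_C)·exp[(E_C−E_B)/(RT)].
(E_C−E_B)/(RT) = (53.5−89.6)×10³/(8.314×605) = -36100/5030 = -7.177.
k_B/k_C = (2.55×10^12/4.24×10^8)·exp(-7.177) = 6014 × 7.640×10^-4 = 4.59.
Since E_B > E_C, raising the temperature improves selectivity toward B.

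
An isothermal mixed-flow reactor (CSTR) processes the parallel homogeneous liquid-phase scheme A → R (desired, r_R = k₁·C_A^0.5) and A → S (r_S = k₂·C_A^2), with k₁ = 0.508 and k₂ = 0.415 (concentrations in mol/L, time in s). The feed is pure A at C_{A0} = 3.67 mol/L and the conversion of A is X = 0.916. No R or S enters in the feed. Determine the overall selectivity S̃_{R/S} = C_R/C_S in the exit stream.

7.15

Exit C_A = C_{A0}(1−X) = 3.67×0.0840 = 0.3083 mol/L.
In a CSTR the entire volume is at exit conditions, so r_R = 0.508×0.3083^0.5 = 0.2821 and r_S = 0.415×0.3083^2 = 0.03944.
Overall selectivity = C_R/C_S = r_Rτ/(r_Sτ) = r_R/r_S = 7.15.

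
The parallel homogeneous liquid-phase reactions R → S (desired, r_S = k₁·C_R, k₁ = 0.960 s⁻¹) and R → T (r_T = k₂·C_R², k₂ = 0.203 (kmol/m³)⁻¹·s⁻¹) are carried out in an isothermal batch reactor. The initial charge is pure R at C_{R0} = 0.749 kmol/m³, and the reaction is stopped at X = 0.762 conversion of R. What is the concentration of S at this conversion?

C_R = C_{R0}(1−X) = 0.1783 kmol/m³.
Along a PFR/batch, dC_S/dC_R = −r_S/(r_S+r_T) = −k₁/(k₁+k₂·C_R).
Integrating from C_{R0} to C_R: C_S = (0.960/0.203)·ln[(0.960+0.203·0.749)/(0.960+0.203·0.178)] = 4.729·ln(1.112/0.9962) = 0.5203 kmol/m³.

0.520 kmol/m³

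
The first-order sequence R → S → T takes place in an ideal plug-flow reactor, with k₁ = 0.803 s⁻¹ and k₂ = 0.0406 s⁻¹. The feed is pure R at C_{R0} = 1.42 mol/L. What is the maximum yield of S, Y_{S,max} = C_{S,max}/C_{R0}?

For a first-order series the maximum intermediate yield is C_{S,max}/C_{R0} = (k₁/k₂)^[k₂/(k₂−k₁)].
= (0.803/0.0406)^(0.0406/(0.0406−0.803)) = (19.78)^(-0.05325) = 0.8530.

0.853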